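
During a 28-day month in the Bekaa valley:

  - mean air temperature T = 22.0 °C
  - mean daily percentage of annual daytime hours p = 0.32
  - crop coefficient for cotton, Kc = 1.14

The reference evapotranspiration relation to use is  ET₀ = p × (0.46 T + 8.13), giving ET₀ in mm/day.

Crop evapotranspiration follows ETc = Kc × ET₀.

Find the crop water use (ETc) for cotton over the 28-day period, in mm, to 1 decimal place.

ET₀ = 0.32 × (0.46 × 22.0 + 8.13) = 0.32 × 18.250 = 5.8400 mm/d
ETc = Kc × ET₀ = 1.14 × 5.8400 = 6.6576 mm/d
Over 28 days: 6.6576 × 28 = 186.413 mm

186.4 mm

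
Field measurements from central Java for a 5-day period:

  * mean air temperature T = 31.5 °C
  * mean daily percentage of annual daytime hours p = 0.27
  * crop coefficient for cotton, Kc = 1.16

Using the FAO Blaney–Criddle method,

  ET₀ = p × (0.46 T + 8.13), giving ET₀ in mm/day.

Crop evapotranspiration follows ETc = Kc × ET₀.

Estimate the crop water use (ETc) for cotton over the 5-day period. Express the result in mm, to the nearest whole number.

35 mm

ET₀ = 0.27 × (0.46 × 31.5 + 8.13) = 0.27 × 22.620 = 6.1074 mm/d
ETc = Kc × ET₀ = 1.16 × 6.1074 = 7.0846 mm/d
Over 5 days: 7.0846 × 5 = 35.423 mm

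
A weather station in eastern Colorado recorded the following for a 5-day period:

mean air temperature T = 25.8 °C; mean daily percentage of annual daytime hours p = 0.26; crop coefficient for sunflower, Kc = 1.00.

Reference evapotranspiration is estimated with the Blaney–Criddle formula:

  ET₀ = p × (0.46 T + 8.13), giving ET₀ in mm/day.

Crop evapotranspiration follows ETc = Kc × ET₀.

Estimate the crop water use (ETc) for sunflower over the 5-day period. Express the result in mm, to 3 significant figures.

26.0 mm

ET₀ = 0.26 × (0.46 × 25.8 + 8.13) = 0.26 × 19.998 = 5.1995 mm/d
ETc = Kc × ET₀ = 1.00 × 5.1995 = 5.1995 mm/d
Over 5 days: 5.1995 × 5 = 25.998 mm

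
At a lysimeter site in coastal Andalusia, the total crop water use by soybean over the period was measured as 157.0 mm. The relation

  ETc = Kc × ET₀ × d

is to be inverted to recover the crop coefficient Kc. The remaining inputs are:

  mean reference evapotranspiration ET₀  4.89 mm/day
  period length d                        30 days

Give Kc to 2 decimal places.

ETc = Kc × ET₀ × d  ⇒  Kc = ETc / (ET₀ × d)
Kc = 157.0 / (4.89 × 30) = 157.0 / 146.70 = 1.0702

1.07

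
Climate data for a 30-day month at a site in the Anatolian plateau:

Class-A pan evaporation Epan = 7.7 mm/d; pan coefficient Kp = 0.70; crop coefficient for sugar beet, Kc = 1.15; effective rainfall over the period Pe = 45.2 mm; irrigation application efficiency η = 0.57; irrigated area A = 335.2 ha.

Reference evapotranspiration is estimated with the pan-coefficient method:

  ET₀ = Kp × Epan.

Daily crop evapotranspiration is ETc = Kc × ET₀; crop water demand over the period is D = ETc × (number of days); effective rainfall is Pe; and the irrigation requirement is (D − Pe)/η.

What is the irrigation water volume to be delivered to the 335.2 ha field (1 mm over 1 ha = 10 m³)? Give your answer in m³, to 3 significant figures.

828000 m³

ET₀ = 0.70 × 7.7 = 5.3900 mm/d
ETc = Kc × ET₀ = 1.15 × 5.3900 = 6.1985 mm/d
Crop demand D = ETc × 30 d = 6.1985 × 30 = 185.955 mm
D − Pe = 185.955 − 45.2 = 140.755 mm
Gross irrigation = 140.755 / 0.57 = 246.939 mm
Volume = 246.939 mm × 335.2 ha × 10 = 827739.5 m³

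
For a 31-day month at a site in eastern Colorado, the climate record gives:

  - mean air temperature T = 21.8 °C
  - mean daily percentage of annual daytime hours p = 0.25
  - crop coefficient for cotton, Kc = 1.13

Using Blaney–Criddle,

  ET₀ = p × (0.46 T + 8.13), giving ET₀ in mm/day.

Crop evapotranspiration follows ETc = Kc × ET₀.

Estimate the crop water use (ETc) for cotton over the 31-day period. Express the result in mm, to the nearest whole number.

ET₀ = 0.25 × (0.46 × 21.8 + 8.13) = 0.25 × 18.158 = 4.5395 mm/d
ETc = Kc × ET₀ = 1.13 × 4.5395 = 5.1296 mm/d
Over 31 days: 5.1296 × 31 = 159.018 mm

159 mm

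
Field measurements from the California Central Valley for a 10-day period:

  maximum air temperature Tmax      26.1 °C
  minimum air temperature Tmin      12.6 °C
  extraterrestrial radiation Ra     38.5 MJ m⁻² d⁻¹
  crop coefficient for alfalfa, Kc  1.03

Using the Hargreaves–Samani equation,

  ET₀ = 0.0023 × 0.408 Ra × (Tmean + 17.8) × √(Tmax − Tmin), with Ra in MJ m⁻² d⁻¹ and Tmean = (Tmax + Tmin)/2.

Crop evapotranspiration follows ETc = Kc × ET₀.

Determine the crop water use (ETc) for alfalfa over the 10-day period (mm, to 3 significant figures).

Tmean = (26.1 + 12.6)/2 = 19.35 °C
0.408 Ra = 0.408 × 38.5 = 15.7080 mm/d equivalent
ET₀ = 0.0023 × 15.7080 × (19.35 + 17.8) × √13.5 = 0.0023 × 15.7080 × 37.15 × 3.6742 = 4.9314 mm/d
ETc = Kc × ET₀ = 1.03 × 4.9314 = 5.0793 mm/d
Over 10 days: 5.0793 × 10 = 50.793 mm

50.8 mm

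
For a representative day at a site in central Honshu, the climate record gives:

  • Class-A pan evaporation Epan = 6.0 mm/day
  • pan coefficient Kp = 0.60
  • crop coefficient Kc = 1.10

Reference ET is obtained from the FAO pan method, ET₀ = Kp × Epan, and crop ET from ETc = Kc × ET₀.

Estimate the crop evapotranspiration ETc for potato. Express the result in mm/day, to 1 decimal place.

ET₀ = 0.60 × 6.0 = 3.6000 mm/d
ETc = Kc × ET₀ = 1.10 × 3.6000 = 3.9600 mm/d

4.0 mm/day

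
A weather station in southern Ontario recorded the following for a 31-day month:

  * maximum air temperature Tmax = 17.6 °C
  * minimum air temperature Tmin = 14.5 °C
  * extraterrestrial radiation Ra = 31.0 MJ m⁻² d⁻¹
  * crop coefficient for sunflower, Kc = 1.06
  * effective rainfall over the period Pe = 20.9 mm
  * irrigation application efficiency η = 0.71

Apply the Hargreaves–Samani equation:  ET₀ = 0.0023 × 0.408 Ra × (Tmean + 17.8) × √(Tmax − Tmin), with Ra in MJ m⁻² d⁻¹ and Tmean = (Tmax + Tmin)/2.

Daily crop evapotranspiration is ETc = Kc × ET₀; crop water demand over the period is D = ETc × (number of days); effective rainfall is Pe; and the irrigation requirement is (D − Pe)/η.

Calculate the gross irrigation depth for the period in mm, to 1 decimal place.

50.8 mm

Tmean = (17.6 + 14.5)/2 = 16.05 °C
0.408 Ra = 0.408 × 31.0 = 12.6480 mm/d equivalent
ET₀ = 0.0023 × 12.6480 × (16.05 + 17.8) × √3.1 = 0.0023 × 12.6480 × 33.85 × 1.7607 = 1.7338 mm/d
ETc = Kc × ET₀ = 1.06 × 1.7338 = 1.8378 mm/d
Crop demand D = ETc × 31 d = 1.8378 × 31 = 56.972 mm
D − Pe = 56.972 − 20.9 = 36.072 mm
Gross irrigation = 36.072 / 0.71 = 50.806 mm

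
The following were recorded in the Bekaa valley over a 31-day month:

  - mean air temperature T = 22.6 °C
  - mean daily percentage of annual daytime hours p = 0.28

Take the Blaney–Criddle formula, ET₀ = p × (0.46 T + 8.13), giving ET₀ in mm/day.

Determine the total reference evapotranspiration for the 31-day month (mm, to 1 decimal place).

ET₀ = 0.28 × (0.46 × 22.6 + 8.13) = 0.28 × 18.526 = 5.1873 mm/d
Monthly total = 5.1873 × 31 = 160.806 mm

160.8 mm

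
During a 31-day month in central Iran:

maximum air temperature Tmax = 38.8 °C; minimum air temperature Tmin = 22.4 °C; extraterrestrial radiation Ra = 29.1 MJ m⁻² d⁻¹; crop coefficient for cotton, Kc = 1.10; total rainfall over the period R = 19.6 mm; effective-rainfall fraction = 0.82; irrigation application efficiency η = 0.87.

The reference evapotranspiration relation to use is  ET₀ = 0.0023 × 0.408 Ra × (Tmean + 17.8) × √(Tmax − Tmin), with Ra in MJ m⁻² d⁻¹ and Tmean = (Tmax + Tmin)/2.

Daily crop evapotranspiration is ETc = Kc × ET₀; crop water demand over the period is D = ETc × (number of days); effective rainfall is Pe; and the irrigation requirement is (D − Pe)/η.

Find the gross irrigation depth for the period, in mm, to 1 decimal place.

Tmean = (38.8 + 22.4)/2 = 30.60 °C
0.408 Ra = 0.408 × 29.1 = 11.8728 mm/d equivalent
ET₀ = 0.0023 × 11.8728 × (30.60 + 17.8) × √16.4 = 0.0023 × 11.8728 × 48.40 × 4.0497 = 5.3524 mm/d
ETc = Kc × ET₀ = 1.10 × 5.3524 = 5.8876 mm/d
Crop demand D = ETc × 31 d = 5.8876 × 31 = 182.516 mm
Pe = 0.82 × 19.6 = 16.072 mm
D − Pe = 182.516 − 16.072 = 166.444 mm
Gross irrigation = 166.444 / 0.87 = 191.315 mm

191.3 mm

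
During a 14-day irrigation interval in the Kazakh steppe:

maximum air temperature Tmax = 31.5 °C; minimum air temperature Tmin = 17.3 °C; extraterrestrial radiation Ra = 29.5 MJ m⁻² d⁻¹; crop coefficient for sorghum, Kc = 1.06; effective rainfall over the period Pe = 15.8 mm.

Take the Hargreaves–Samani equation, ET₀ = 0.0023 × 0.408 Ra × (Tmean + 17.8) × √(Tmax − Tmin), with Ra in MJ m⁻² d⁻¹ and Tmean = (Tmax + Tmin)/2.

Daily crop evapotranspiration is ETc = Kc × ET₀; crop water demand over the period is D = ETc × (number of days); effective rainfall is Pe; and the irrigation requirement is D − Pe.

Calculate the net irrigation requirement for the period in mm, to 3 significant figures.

49.5 mm

Tmean = (31.5 + 17.3)/2 = 24.40 °C
0.408 Ra = 0.408 × 29.5 = 12.0360 mm/d equivalent
ET₀ = 0.0023 × 12.0360 × (24.40 + 17.8) × √14.2 = 0.0023 × 12.0360 × 42.20 × 3.7683 = 4.4022 mm/d
ETc = Kc × ET₀ = 1.06 × 4.4022 = 4.6663 mm/d
Crop demand D = ETc × 14 d = 4.6663 × 14 = 65.328 mm
D − Pe = 65.328 − 15.8 = 49.528 mm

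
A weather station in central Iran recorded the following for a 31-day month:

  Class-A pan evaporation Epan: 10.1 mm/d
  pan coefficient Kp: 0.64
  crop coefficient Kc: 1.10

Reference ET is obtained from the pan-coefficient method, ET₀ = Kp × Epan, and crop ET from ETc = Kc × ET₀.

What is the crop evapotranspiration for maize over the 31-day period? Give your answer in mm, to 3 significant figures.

220 mm

ET₀ = 0.64 × 10.1 = 6.4640 mm/d
ETc = Kc × ET₀ = 1.10 × 6.4640 = 7.1104 mm/d
Over 31 days: 7.1104 × 31 = 220.422 mm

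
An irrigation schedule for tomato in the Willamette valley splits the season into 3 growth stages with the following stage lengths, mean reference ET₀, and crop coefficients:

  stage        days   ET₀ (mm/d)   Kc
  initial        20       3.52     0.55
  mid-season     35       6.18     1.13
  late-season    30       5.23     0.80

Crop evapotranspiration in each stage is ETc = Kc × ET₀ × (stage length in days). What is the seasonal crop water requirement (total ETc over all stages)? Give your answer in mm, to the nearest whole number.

409 mm

initial: 0.55 × 3.52 × 20 = 38.72 mm
mid-season: 1.13 × 6.18 × 35 = 244.42 mm
late-season: 0.80 × 5.23 × 30 = 125.52 mm
Seasonal total = 408.66 mm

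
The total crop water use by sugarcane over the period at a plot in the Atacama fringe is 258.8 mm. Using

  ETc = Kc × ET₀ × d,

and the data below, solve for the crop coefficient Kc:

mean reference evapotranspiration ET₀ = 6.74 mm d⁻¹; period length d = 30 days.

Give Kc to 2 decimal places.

ETc = Kc × ET₀ × d  ⇒  Kc = ETc / (ET₀ × d)
Kc = 258.8 / (6.74 × 30) = 258.8 / 202.20 = 1.2799

1.28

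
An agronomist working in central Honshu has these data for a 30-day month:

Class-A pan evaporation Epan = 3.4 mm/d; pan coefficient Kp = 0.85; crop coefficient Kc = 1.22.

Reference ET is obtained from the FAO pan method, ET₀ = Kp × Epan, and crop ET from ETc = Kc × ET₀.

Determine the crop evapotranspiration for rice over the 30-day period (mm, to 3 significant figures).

ET₀ = 0.85 × 3.4 = 2.8900 mm/d
ETc = Kc × ET₀ = 1.22 × 2.8900 = 3.5258 mm/d
Over 30 days: 3.5258 × 30 = 105.774 mm

106 mm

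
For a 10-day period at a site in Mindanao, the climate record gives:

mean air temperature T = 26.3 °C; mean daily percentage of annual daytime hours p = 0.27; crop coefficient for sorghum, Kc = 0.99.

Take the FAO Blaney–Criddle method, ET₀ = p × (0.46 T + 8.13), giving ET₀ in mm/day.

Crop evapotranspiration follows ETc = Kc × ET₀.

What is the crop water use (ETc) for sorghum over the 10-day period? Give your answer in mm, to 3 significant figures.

54.1 mm

ET₀ = 0.27 × (0.46 × 26.3 + 8.13) = 0.27 × 20.228 = 5.4616 mm/d
ETc = Kc × ET₀ = 0.99 × 5.4616 = 5.4070 mm/d
Over 10 days: 5.4070 × 10 = 54.070 mm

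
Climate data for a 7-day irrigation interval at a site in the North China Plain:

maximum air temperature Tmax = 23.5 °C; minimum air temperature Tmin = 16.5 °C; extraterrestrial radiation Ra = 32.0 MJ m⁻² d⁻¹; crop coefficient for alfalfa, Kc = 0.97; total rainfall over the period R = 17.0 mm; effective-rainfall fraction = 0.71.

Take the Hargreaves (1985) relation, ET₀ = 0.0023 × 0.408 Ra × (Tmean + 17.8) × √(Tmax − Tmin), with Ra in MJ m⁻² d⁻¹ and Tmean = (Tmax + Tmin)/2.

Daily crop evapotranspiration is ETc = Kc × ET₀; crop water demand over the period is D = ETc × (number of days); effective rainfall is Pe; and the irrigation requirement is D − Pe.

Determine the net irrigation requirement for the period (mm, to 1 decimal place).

8.3 mm

Tmean = (23.5 + 16.5)/2 = 20.00 °C
0.408 Ra = 0.408 × 32.0 = 13.0560 mm/d equivalent
ET₀ = 0.0023 × 13.0560 × (20.00 + 17.8) × √7.0 = 0.0023 × 13.0560 × 37.80 × 2.6458 = 3.0032 mm/d
ETc = Kc × ET₀ = 0.97 × 3.0032 = 2.9131 mm/d
Crop demand D = ETc × 7 d = 2.9131 × 7 = 20.392 mm
Pe = 0.71 × 17.0 = 12.070 mm
D − Pe = 20.392 − 12.070 = 8.322 mm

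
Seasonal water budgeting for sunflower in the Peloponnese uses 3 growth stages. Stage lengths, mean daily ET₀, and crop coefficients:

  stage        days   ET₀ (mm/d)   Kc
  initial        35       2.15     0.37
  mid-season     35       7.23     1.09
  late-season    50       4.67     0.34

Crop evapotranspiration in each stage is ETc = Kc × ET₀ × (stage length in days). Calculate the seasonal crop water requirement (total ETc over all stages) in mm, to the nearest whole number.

383 mm

initial: 0.37 × 2.15 × 35 = 27.84 mm
mid-season: 1.09 × 7.23 × 35 = 275.82 mm
late-season: 0.34 × 4.67 × 50 = 79.39 mm
Seasonal total = 383.05 mm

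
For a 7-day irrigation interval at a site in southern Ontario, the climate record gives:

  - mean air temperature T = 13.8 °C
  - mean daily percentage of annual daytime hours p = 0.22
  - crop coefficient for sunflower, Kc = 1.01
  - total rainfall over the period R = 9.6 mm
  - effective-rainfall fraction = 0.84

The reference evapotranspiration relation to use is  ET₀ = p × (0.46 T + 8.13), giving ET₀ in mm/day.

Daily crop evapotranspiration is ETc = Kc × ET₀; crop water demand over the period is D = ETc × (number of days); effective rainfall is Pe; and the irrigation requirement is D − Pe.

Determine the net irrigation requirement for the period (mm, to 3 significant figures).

ET₀ = 0.22 × (0.46 × 13.8 + 8.13) = 0.22 × 14.478 = 3.1852 mm/d
ETc = Kc × ET₀ = 1.01 × 3.1852 = 3.2171 mm/d
Crop demand D = ETc × 7 d = 3.2171 × 7 = 22.520 mm
Pe = 0.84 × 9.6 = 8.064 mm
D − Pe = 22.520 − 8.064 = 14.456 mm

14.5 mm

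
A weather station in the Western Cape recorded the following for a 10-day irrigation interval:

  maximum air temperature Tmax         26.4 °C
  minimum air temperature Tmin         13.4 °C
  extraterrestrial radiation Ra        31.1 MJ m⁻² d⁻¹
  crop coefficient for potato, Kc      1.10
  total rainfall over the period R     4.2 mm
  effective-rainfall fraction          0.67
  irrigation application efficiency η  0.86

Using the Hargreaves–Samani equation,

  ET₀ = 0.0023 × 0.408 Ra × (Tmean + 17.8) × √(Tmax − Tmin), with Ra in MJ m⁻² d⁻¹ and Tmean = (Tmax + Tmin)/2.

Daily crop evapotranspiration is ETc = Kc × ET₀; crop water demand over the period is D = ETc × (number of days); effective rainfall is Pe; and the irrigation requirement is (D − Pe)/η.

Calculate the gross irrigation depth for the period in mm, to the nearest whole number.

Tmean = (26.4 + 13.4)/2 = 19.90 °C
0.408 Ra = 0.408 × 31.1 = 12.6888 mm/d equivalent
ET₀ = 0.0023 × 12.6888 × (19.90 + 17.8) × √13.0 = 0.0023 × 12.6888 × 37.70 × 3.6056 = 3.9670 mm/d
ETc = Kc × ET₀ = 1.10 × 3.9670 = 4.3637 mm/d
Crop demand D = ETc × 10 d = 4.3637 × 10 = 43.637 mm
Pe = 0.67 × 4.2 = 2.814 mm
D − Pe = 43.637 − 2.814 = 40.823 mm
Gross irrigation = 40.823 / 0.86 = 47.469 mm

47 mm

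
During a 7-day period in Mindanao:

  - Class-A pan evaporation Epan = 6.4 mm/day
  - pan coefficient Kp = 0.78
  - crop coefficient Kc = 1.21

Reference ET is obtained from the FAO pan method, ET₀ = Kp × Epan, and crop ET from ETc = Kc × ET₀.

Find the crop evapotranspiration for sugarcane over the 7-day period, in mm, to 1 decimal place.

ET₀ = 0.78 × 6.4 = 4.9920 mm/d
ETc = Kc × ET₀ = 1.21 × 4.9920 = 6.0403 mm/d
Over 7 days: 6.0403 × 7 = 42.282 mm

42.3 mm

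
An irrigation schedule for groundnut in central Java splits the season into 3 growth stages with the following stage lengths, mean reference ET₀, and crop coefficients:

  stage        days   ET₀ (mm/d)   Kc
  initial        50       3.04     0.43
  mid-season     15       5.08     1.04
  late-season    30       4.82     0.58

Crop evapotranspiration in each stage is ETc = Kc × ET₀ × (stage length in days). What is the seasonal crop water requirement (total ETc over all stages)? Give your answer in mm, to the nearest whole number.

initial: 0.43 × 3.04 × 50 = 65.36 mm
mid-season: 1.04 × 5.08 × 15 = 79.25 mm
late-season: 0.58 × 4.82 × 30 = 83.87 mm
Seasonal total = 228.48 mm

228 mm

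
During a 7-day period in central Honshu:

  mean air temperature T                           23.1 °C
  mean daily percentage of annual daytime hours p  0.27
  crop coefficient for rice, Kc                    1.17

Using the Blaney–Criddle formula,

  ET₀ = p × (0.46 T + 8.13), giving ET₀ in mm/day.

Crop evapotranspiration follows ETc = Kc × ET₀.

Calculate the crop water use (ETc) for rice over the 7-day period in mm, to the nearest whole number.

ET₀ = 0.27 × (0.46 × 23.1 + 8.13) = 0.27 × 18.756 = 5.0641 mm/d
ETc = Kc × ET₀ = 1.17 × 5.0641 = 5.9250 mm/d
Over 7 days: 5.9250 × 7 = 41.475 mm

41 mm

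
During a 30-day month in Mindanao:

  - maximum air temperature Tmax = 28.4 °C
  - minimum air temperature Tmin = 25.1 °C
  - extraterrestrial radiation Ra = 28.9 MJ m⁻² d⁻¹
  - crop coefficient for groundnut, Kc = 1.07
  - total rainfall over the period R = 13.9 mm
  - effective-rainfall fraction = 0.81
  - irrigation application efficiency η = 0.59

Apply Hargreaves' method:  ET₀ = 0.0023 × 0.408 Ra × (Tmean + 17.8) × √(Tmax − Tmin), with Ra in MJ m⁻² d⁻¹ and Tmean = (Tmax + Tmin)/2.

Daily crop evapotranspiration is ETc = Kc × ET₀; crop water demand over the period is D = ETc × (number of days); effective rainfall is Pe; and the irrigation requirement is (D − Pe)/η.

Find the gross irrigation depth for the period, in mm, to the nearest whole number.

100 mm

Tmean = (28.4 + 25.1)/2 = 26.75 °C
0.408 Ra = 0.408 × 28.9 = 11.7912 mm/d equivalent
ET₀ = 0.0023 × 11.7912 × (26.75 + 17.8) × √3.3 = 0.0023 × 11.7912 × 44.55 × 1.8166 = 2.1948 mm/d
ETc = Kc × ET₀ = 1.07 × 2.1948 = 2.3484 mm/d
Crop demand D = ETc × 30 d = 2.3484 × 30 = 70.452 mm
Pe = 0.81 × 13.9 = 11.259 mm
D − Pe = 70.452 − 11.259 = 59.193 mm
Gross irrigation = 59.193 / 0.59 = 100.327 mm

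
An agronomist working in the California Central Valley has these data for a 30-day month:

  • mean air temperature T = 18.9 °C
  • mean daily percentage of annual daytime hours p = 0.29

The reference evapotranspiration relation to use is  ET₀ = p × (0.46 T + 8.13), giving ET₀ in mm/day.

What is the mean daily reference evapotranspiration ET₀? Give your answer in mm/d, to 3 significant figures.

4.88 mm/d

ET₀ = 0.29 × (0.46 × 18.9 + 8.13) = 0.29 × 16.824 = 4.8790 mm/d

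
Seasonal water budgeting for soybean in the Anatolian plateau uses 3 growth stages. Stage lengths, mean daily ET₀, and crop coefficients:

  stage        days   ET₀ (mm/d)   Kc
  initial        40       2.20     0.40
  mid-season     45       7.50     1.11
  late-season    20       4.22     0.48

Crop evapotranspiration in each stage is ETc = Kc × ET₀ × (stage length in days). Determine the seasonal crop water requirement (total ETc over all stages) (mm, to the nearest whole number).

450 mm

initial: 0.40 × 2.20 × 40 = 35.20 mm
mid-season: 1.11 × 7.50 × 45 = 374.63 mm
late-season: 0.48 × 4.22 × 20 = 40.51 mm
Seasonal total = 450.34 mm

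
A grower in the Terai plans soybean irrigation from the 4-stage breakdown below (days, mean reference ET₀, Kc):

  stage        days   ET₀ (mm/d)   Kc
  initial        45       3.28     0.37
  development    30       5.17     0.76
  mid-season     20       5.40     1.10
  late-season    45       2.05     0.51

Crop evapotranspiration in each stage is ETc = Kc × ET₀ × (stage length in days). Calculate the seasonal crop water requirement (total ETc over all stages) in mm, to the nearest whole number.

initial: 0.37 × 3.28 × 45 = 54.61 mm
development: 0.76 × 5.17 × 30 = 117.88 mm
mid-season: 1.10 × 5.40 × 20 = 118.80 mm
late-season: 0.51 × 2.05 × 45 = 47.05 mm
Seasonal total = 338.34 mm

338 mm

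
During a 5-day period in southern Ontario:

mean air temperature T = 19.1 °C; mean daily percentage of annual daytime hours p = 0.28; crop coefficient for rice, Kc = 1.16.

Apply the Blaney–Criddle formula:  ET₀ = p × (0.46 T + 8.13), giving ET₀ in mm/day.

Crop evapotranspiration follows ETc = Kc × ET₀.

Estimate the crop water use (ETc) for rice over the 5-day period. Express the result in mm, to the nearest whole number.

ET₀ = 0.28 × (0.46 × 19.1 + 8.13) = 0.28 × 16.916 = 4.7365 mm/d
ETc = Kc × ET₀ = 1.16 × 4.7365 = 5.4943 mm/d
Over 5 days: 5.4943 × 5 = 27.472 mm

27 mm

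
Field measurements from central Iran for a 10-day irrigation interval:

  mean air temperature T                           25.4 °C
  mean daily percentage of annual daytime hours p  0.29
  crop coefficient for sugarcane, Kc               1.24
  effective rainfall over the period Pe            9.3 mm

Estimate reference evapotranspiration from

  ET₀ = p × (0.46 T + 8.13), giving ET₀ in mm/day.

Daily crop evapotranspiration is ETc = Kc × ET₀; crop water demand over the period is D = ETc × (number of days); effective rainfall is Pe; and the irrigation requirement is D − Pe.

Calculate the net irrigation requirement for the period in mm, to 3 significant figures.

ET₀ = 0.29 × (0.46 × 25.4 + 8.13) = 0.29 × 19.814 = 5.7461 mm/d
ETc = Kc × ET₀ = 1.24 × 5.7461 = 7.1252 mm/d
Crop demand D = ETc × 10 d = 7.1252 × 10 = 71.252 mm
D − Pe = 71.252 − 9.3 = 61.952 mm

62.0 mm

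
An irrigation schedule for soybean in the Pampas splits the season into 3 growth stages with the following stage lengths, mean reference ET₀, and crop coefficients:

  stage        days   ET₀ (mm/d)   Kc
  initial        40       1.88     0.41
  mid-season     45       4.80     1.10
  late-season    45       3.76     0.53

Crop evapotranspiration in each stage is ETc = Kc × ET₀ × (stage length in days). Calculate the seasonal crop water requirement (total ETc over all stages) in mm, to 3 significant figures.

initial: 0.41 × 1.88 × 40 = 30.83 mm
mid-season: 1.10 × 4.80 × 45 = 237.60 mm
late-season: 0.53 × 3.76 × 45 = 89.68 mm
Seasonal total = 358.11 mm

358 mm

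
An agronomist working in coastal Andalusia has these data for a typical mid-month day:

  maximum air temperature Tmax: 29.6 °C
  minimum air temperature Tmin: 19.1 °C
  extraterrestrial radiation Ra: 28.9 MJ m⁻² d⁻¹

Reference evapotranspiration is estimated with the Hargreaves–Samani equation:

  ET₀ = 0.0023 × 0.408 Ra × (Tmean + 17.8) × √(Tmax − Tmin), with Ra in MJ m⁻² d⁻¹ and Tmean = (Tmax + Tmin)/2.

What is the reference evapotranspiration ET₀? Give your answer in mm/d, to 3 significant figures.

3.70 mm/d

Tmean = (29.6 + 19.1)/2 = 24.35 °C
0.408 Ra = 0.408 × 28.9 = 11.7912 mm/d equivalent
ET₀ = 0.0023 × 11.7912 × (24.35 + 17.8) × √10.5 = 0.0023 × 11.7912 × 42.15 × 3.2404 = 3.7041 mm/d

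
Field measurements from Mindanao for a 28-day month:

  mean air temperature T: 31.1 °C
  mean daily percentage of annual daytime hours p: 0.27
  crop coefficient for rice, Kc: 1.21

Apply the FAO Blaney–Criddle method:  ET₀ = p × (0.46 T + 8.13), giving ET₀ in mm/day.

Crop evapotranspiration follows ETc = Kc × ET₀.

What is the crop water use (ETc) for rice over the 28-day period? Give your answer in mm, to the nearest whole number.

ET₀ = 0.27 × (0.46 × 31.1 + 8.13) = 0.27 × 22.436 = 6.0577 mm/d
ETc = Kc × ET₀ = 1.21 × 6.0577 = 7.3298 mm/d
Over 28 days: 7.3298 × 28 = 205.234 mm

205 mm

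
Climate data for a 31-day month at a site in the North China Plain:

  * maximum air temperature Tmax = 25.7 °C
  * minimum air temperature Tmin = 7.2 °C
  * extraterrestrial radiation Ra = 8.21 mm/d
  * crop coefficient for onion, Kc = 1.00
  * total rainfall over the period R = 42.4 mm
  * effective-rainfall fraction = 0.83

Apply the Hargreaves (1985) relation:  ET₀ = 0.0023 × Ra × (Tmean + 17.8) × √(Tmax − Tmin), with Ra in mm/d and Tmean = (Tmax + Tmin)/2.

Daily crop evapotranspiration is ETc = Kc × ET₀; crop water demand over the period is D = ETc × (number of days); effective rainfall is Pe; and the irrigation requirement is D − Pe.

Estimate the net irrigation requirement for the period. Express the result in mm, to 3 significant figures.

51.0 mm

Tmean = (25.7 + 7.2)/2 = 16.45 °C
ET₀ = 0.0023 × 8.21 × (16.45 + 17.8) × √18.5 = 0.0023 × 8.21 × 34.25 × 4.3012 = 2.7818 mm/d
ETc = Kc × ET₀ = 1.00 × 2.7818 = 2.7818 mm/d
Crop demand D = ETc × 31 d = 2.7818 × 31 = 86.236 mm
Pe = 0.83 × 42.4 = 35.192 mm
D − Pe = 86.236 − 35.192 = 51.044 mm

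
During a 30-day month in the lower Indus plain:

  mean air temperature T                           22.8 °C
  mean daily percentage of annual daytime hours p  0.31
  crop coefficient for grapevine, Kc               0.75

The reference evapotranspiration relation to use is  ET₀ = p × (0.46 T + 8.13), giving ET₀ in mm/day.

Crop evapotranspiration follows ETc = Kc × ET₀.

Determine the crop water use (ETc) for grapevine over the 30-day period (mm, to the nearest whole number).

130 mm

ET₀ = 0.31 × (0.46 × 22.8 + 8.13) = 0.31 × 18.618 = 5.7716 mm/d
ETc = Kc × ET₀ = 0.75 × 5.7716 = 4.3287 mm/d
Over 30 days: 4.3287 × 30 = 129.861 mm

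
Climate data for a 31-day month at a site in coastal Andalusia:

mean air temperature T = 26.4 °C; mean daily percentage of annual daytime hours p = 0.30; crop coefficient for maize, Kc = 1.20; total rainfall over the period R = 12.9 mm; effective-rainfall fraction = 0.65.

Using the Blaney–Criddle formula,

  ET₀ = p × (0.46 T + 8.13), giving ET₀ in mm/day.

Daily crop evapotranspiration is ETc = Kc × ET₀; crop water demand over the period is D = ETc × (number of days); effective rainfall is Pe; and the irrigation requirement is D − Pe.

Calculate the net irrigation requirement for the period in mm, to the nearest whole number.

218 mm

ET₀ = 0.30 × (0.46 × 26.4 + 8.13) = 0.30 × 20.274 = 6.0822 mm/d
ETc = Kc × ET₀ = 1.20 × 6.0822 = 7.2986 mm/d
Crop demand D = ETc × 31 d = 7.2986 × 31 = 226.257 mm
Pe = 0.65 × 12.9 = 8.385 mm
D − Pe = 226.257 − 8.385 = 217.872 mm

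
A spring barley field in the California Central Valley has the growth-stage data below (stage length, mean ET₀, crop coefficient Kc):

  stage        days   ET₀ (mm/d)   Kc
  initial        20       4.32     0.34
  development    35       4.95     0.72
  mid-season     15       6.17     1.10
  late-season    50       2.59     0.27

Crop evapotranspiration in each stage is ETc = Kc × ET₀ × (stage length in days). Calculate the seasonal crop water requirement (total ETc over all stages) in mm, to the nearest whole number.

initial: 0.34 × 4.32 × 20 = 29.38 mm
development: 0.72 × 4.95 × 35 = 124.74 mm
mid-season: 1.10 × 6.17 × 15 = 101.81 mm
late-season: 0.27 × 2.59 × 50 = 34.97 mm
Seasonal total = 290.90 mm

291 mm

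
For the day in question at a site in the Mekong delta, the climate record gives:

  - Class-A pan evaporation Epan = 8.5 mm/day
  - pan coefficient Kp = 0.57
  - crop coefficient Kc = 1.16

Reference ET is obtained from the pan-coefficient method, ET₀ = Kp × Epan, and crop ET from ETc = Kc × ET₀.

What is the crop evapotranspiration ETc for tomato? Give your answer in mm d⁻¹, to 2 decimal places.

5.62 mm d⁻¹

ET₀ = 0.57 × 8.5 = 4.8450 mm/d
ETc = Kc × ET₀ = 1.16 × 4.8450 = 5.6202 mm/d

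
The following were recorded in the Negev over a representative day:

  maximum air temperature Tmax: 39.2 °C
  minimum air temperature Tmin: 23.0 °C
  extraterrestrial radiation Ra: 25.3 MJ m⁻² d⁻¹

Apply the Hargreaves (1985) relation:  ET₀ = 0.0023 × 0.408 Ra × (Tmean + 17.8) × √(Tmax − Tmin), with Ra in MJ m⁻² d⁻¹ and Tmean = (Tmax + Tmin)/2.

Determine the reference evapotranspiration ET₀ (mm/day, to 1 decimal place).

Tmean = (39.2 + 23.0)/2 = 31.10 °C
0.408 Ra = 0.408 × 25.3 = 10.3224 mm/d equivalent
ET₀ = 0.0023 × 10.3224 × (31.10 + 17.8) × √16.2 = 0.0023 × 10.3224 × 48.90 × 4.0249 = 4.6727 mm/d

4.7 mm/day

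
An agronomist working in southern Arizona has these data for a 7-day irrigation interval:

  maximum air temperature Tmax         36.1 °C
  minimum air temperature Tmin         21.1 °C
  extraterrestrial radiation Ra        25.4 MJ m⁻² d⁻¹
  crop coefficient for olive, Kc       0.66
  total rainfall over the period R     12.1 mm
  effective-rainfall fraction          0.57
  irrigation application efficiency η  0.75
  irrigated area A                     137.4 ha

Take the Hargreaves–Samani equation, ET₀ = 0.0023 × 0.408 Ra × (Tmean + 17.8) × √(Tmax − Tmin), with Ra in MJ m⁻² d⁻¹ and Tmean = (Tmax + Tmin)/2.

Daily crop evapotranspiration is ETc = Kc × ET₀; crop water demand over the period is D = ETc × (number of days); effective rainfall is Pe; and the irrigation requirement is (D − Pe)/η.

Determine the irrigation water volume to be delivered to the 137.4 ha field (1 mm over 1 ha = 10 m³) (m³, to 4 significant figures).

Tmean = (36.1 + 21.1)/2 = 28.60 °C
0.408 Ra = 0.408 × 25.4 = 10.3632 mm/d equivalent
ET₀ = 0.0023 × 10.3632 × (28.60 + 17.8) × √15.0 = 0.0023 × 10.3632 × 46.40 × 3.8730 = 4.2834 mm/d
ETc = Kc × ET₀ = 0.66 × 4.2834 = 2.8270 mm/d
Crop demand D = ETc × 7 d = 2.8270 × 7 = 19.789 mm
Pe = 0.57 × 12.1 = 6.897 mm
D − Pe = 19.789 − 6.897 = 12.892 mm
Gross irrigation = 12.892 / 0.75 = 17.189 mm
Volume = 17.189 mm × 137.4 ha × 10 = 23617.7 m³

23620 m³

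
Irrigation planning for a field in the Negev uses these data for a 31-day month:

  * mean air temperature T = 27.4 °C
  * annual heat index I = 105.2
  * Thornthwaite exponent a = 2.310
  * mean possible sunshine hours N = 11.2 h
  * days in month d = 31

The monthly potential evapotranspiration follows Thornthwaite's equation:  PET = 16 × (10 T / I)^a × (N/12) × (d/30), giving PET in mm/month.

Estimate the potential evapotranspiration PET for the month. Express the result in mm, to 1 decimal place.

10T/I = 10 × 27.4 / 105.2 = 2.6046
(10T/I)^a = 2.6046^2.310 = 9.1277
Uncorrected PET = 16 × 9.1277 = 146.043 mm
Correction = (N/12)(d/30) = (11.2/12)(31/30) = 0.9644
PET = 146.043 × 0.9644 = 140.844 mm/month

140.8 mm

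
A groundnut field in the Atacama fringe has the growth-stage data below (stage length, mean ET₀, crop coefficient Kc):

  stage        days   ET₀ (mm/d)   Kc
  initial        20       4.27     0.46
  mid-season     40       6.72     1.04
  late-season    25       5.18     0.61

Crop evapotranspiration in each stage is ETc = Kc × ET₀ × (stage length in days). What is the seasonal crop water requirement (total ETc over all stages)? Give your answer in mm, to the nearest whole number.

398 mm

initial: 0.46 × 4.27 × 20 = 39.28 mm
mid-season: 1.04 × 6.72 × 40 = 279.55 mm
late-season: 0.61 × 5.18 × 25 = 79.00 mm
Seasonal total = 397.83 mm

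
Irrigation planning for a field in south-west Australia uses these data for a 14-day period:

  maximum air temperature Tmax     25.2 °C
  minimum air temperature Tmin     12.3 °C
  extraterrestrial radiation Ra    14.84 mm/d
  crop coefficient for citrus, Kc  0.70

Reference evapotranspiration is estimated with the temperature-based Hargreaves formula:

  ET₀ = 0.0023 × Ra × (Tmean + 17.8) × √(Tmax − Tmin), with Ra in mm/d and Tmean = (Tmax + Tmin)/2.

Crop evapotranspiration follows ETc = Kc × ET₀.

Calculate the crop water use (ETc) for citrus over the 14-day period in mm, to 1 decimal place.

43.9 mm

Tmean = (25.2 + 12.3)/2 = 18.75 °C
ET₀ = 0.0023 × 14.84 × (18.75 + 17.8) × √12.9 = 0.0023 × 14.84 × 36.55 × 3.5917 = 4.4807 mm/d
ETc = Kc × ET₀ = 0.70 × 4.4807 = 3.1365 mm/d
Over 14 days: 3.1365 × 14 = 43.911 mm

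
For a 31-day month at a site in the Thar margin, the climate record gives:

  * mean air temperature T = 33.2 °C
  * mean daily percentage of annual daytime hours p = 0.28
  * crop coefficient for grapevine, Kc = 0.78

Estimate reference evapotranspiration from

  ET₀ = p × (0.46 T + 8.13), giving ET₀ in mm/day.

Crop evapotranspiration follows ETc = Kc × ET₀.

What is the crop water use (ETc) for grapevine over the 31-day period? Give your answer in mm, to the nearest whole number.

158 mm

ET₀ = 0.28 × (0.46 × 33.2 + 8.13) = 0.28 × 23.402 = 6.5526 mm/d
ETc = Kc × ET₀ = 0.78 × 6.5526 = 5.1110 mm/d
Over 31 days: 5.1110 × 31 = 158.441 mm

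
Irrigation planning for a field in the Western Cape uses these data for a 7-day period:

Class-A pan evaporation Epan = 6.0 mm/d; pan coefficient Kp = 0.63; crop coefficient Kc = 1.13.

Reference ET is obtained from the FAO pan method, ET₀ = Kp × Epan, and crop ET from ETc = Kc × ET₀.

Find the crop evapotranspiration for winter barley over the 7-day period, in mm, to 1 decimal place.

29.9 mm

ET₀ = 0.63 × 6.0 = 3.7800 mm/d
ETc = Kc × ET₀ = 1.13 × 3.7800 = 4.2714 mm/d
Over 7 days: 4.2714 × 7 = 29.900 mm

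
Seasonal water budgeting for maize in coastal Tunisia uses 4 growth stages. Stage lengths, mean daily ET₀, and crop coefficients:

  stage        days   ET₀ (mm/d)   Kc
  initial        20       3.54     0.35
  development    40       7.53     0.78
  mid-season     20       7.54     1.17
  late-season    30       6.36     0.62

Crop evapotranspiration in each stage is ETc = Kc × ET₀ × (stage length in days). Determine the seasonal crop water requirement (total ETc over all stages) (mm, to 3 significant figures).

554 mm

initial: 0.35 × 3.54 × 20 = 24.78 mm
development: 0.78 × 7.53 × 40 = 234.94 mm
mid-season: 1.17 × 7.54 × 20 = 176.44 mm
late-season: 0.62 × 6.36 × 30 = 118.30 mm
Seasonal total = 554.46 mm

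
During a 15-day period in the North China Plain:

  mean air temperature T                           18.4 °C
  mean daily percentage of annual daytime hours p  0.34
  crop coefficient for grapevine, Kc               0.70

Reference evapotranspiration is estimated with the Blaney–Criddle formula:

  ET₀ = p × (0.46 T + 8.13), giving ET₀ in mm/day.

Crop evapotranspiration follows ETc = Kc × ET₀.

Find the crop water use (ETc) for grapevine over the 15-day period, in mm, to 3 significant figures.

59.2 mm

ET₀ = 0.34 × (0.46 × 18.4 + 8.13) = 0.34 × 16.594 = 5.6420 mm/d
ETc = Kc × ET₀ = 0.70 × 5.6420 = 3.9494 mm/d
Over 15 days: 3.9494 × 15 = 59.241 mm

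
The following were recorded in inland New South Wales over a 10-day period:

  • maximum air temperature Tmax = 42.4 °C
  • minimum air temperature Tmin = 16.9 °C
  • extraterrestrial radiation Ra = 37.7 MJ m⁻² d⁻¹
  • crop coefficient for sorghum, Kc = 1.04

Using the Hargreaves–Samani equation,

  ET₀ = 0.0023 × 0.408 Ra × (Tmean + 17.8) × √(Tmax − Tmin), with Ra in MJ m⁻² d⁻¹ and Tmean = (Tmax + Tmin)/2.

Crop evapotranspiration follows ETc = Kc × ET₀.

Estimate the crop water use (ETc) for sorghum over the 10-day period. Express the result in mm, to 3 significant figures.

88.2 mm

Tmean = (42.4 + 16.9)/2 = 29.65 °C
0.408 Ra = 0.408 × 37.7 = 15.3816 mm/d equivalent
ET₀ = 0.0023 × 15.3816 × (29.65 + 17.8) × √25.5 = 0.0023 × 15.3816 × 47.45 × 5.0498 = 8.4770 mm/d
ETc = Kc × ET₀ = 1.04 × 8.4770 = 8.8161 mm/d
Over 10 days: 8.8161 × 10 = 88.161 mm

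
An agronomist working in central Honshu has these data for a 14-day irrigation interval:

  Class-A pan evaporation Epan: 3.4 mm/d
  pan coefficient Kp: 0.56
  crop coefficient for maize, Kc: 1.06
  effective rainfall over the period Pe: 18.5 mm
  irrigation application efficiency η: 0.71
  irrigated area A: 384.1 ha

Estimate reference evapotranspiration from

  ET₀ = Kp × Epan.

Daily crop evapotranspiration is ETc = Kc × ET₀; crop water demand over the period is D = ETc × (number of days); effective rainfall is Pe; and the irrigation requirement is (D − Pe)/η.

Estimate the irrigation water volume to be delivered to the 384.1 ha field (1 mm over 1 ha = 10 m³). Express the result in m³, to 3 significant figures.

ET₀ = 0.56 × 3.4 = 1.9040 mm/d
ETc = Kc × ET₀ = 1.06 × 1.9040 = 2.0182 mm/d
Crop demand D = ETc × 14 d = 2.0182 × 14 = 28.255 mm
D − Pe = 28.255 − 18.5 = 9.755 mm
Gross irrigation = 9.755 / 0.71 = 13.739 mm
Volume = 13.739 mm × 384.1 ha × 10 = 52771.5 m³

52800 m³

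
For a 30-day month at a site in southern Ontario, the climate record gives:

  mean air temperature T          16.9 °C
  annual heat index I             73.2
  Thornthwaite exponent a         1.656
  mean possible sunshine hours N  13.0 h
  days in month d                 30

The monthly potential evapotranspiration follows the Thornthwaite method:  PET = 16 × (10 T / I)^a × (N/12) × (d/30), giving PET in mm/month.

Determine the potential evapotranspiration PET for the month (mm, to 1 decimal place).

69.3 mm

10T/I = 10 × 16.9 / 73.2 = 2.3087
(10T/I)^a = 2.3087^1.656 = 3.9970
Uncorrected PET = 16 × 3.9970 = 63.952 mm
Correction = (N/12)(d/30) = (13.0/12)(30/30) = 1.0833
PET = 63.952 × 1.0833 = 69.279 mm/month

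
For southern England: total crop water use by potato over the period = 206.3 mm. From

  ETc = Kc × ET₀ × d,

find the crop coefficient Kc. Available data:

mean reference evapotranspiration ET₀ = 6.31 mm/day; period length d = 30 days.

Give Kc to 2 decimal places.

ETc = Kc × ET₀ × d  ⇒  Kc = ETc / (ET₀ × d)
Kc = 206.3 / (6.31 × 30) = 206.3 / 189.30 = 1.0898

1.09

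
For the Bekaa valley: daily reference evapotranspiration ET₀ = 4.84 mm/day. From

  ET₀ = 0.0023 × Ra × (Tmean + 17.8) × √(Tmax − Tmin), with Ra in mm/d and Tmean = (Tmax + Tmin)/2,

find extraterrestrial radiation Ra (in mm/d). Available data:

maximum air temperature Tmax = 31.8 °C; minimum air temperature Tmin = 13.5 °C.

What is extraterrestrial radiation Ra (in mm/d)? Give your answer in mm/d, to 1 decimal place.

12.2 mm/d

Tmean = 22.65 °C; √ΔT = 4.2778
Ra = ET₀ / [0.0023 × (Tmean+17.8) × √ΔT] = 4.84 / (0.0023 × 40.45 × 4.2778) = 12.161 mm/d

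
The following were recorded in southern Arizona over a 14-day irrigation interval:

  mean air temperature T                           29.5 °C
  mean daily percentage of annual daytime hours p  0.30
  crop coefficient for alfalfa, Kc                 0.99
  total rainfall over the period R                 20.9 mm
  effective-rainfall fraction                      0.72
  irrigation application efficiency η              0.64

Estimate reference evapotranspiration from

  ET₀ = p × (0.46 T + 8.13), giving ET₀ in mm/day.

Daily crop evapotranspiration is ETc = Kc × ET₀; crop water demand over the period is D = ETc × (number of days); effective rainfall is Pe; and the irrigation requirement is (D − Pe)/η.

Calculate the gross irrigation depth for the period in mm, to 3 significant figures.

117 mm

ET₀ = 0.30 × (0.46 × 29.5 + 8.13) = 0.30 × 21.700 = 6.5100 mm/d
ETc = Kc × ET₀ = 0.99 × 6.5100 = 6.4449 mm/d
Crop demand D = ETc × 14 d = 6.4449 × 14 = 90.229 mm
Pe = 0.72 × 20.9 = 15.048 mm
D − Pe = 90.229 − 15.048 = 75.181 mm
Gross irrigation = 75.181 / 0.64 = 117.470 mm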